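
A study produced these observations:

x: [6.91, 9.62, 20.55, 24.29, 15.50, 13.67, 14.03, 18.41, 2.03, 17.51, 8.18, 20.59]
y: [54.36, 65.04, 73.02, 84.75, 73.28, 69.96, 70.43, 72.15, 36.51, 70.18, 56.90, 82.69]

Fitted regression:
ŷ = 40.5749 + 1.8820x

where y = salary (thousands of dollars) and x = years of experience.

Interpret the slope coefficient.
For each additional year of experience, predicted salary increases by approximately 1.8820 thousand dollars.

The slope β₁ = 1.8820 gives the rate at which the fitted salary changes with experience.

Interpretation:
- Experience up by 1 year → predicted salary increases by 1.8820 thousand dollars
- This is a linear approximation: the same per-unit change is assumed across the whole observed x range

(β₀ = 40.5749 is the fitted value at x = 0 and is not part of the slope interpretation.)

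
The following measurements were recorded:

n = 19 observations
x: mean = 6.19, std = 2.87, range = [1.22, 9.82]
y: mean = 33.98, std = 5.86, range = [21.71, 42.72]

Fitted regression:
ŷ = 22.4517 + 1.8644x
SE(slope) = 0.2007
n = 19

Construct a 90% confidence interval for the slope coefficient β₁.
The 90% CI for β₁ is (1.5153, 2.2135)

Confidence interval for the slope:

The 90% CI for β₁ is: β̂₁ ± t*(α/2, n-2) × SE(β̂₁)

Step 1: Find critical t-value
- Confidence level = 0.9
- Degrees of freedom = n - 2 = 19 - 2 = 17
- t*(α/2, 17) = 1.7396

Step 2: Calculate margin of error
Margin = 1.7396 × 0.2007 = 0.3491

Step 3: Construct interval
CI = 1.8644 ± 0.3491
CI = (1.5153, 2.2135)

Interpretation: We are 90% confident that the true slope β₁ lies between 1.5153 and 2.2135.
Both endpoints are positive, so the data support a genuinely positive slope at this confidence level.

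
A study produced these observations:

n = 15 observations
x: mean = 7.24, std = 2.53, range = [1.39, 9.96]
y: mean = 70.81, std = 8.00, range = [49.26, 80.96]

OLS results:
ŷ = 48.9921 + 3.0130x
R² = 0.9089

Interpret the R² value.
R² = 0.9089 means 90.89% of the variation in y is explained by the linear relationship with x. This indicates a strong fit.

The coefficient of determination R² is the fraction of the total variation in y that the fitted line accounts for.

Here R² = 0.9089:
- Explained: 90.89% of the variation in y
- Unexplained (residual): 100% − 90.89% = 9.11%
- Rule of thumb (below 0.3 weak; 0.3 to below 0.7 moderate; 0.7 and above strong) → strong

Note: R² never decreases when predictors are added, so it should not be used alone to compare models of different size.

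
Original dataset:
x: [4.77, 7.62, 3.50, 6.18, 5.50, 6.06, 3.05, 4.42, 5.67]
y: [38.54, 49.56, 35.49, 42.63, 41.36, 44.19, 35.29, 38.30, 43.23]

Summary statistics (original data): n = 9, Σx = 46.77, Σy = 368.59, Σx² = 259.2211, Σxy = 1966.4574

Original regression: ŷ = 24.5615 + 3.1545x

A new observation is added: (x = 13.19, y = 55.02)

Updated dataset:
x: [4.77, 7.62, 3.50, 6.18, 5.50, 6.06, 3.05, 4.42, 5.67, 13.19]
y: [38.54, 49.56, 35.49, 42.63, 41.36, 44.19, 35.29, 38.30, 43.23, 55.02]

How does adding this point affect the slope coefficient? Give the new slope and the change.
New slope β₁ = 2.0658 versus 3.1545 before: a change of -1.0887 (-34.5%).

x = 13.19 lies well outside the original x-range [3.05, 7.62] (x̄ ≈ 5.20), so this observation has high leverage and can move the slope substantially.

Step 1: Update the sums with the new point (n goes from 9 to 10)
Σx  = 46.77 + 13.19 = 59.96
Σy  = 368.59 + 55.02 = 423.61
Σx² = 259.2211 + 13.19² = 259.2211 + 173.9761 = 433.1972
Σxy = 1966.4574 + 13.19×55.02 = 1966.4574 + 725.7138 = 2692.1712

Step 2: Recompute the slope with b₁ = (nΣxy − ΣxΣy) / (nΣx² − (Σx)²)
Numerator   = 10×2692.1712 − 59.96×423.61 = 26921.7120 − 25399.6556 = 1522.0564
Denominator = 10×433.1972 − 59.96² = 4331.9720 − 3595.2016 = 736.7704
b₁(new) = 1522.0564 / 736.7704 = 2.0658

(Same formula on the original sums: (9×1966.4574 − 46.77×368.59) / (9×259.2211 − 46.77²) = 459.1623 / 145.5570 = 3.1545, matching the given fit.)

Step 3: Change in slope
Δβ₁ = 2.0658 − 3.1545 = -1.0887
Relative change = -1.0887 / 3.1545 × 100% = -34.5%
→ the slope decreases when the point is added.

Because the point sits below the extension of the original line at a high-leverage x, it tilts the fit down.
In practice: refit with and without it and report both if conclusions differ; examine leverage (hᵢ) and Cook's distance rather than deleting it automatically.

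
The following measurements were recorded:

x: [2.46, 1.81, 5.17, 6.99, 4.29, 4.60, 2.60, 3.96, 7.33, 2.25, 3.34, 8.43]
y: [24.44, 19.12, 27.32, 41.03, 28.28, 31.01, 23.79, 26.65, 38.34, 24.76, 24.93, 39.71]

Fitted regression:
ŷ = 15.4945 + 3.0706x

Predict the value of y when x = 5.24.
ŷ = 31.5844

To predict y for x = 5.24, substitute into the regression equation:

ŷ = 15.4945 + 3.0706 × 5.24
ŷ = 15.4945 + 16.0899
ŷ = 31.5844

This is the fitted mean response at that x — an individual observation would come with a wider prediction interval.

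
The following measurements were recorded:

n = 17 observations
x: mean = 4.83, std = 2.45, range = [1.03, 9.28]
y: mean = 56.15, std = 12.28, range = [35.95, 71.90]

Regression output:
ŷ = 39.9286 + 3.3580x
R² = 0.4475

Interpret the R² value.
R² = 0.4475 means 44.75% of the variation in y is explained by the linear relationship with x. This indicates a moderate fit.

R² = 1 − SS_res/SS_tot compares the residual scatter to the total scatter of y about its mean.

Here R² = 0.4475:
- Explained: 44.75% of the variation in y
- Unexplained (residual): 100% − 44.75% = 55.25%
- Rule of thumb (below 0.3 weak; 0.3 to below 0.7 moderate; 0.7 and above strong) → moderate

Calculation: R² = 1 − (SS_res / SS_tot), where SS_res is the sum of squared residuals and SS_tot the total sum of squares.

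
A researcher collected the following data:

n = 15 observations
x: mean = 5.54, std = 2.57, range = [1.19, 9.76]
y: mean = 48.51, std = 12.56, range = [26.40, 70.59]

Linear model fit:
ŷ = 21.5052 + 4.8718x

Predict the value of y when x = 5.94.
ŷ = 50.4437

To predict y for x = 5.94, substitute into the regression equation:

ŷ = 21.5052 + 4.8718 × 5.94
ŷ = 21.5052 + 28.9385
ŷ = 50.4437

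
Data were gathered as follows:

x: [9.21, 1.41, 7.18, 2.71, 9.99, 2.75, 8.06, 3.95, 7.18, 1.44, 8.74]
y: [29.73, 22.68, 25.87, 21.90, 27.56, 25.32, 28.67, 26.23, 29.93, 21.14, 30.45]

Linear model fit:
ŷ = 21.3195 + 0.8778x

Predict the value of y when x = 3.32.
ŷ = 24.2338

Plug x = 3.32 into the fitted line:

ŷ = 21.3195 + 0.8778 × 3.32
ŷ = 21.3195 + 2.9143
ŷ = 24.2338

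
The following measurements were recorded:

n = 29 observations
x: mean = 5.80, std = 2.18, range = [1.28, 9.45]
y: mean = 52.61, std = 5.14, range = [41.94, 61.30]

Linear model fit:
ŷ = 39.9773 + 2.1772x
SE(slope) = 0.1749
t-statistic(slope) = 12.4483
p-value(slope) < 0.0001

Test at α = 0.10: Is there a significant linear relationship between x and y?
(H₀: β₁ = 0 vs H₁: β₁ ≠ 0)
Since p-value < 0.0001 < α = 0.10, reject H₀ — the slope is significantly different from 0.

Hypothesis test for the slope coefficient:

H₀: β₁ = 0 (no linear relationship)
H₁: β₁ ≠ 0 (linear relationship exists)

Test statistic: t = β̂₁ / SE(β̂₁) = 2.1772 / 0.1749 = 12.4483

The p-value (<0.0001) is the probability, under H₀, of a t-statistic at least as extreme as |t| = 12.4483 (two-sided, df = n − 2 = 27).

Decision rule: reject H₀ if p-value < α.
p-value < 0.0001 < α = 0.10 → reject H₀.

There is sufficient evidence at the 10% significance level to conclude that a linear relationship exists between x and y.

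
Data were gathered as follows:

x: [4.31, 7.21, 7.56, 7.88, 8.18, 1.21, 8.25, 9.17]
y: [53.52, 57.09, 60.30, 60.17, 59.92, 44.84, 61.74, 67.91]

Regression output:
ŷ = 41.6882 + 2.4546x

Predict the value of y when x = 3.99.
ŷ = 51.4821

Plug x = 3.99 into the fitted line:

ŷ = 41.6882 + 2.4546 × 3.99
ŷ = 41.6882 + 9.7939
ŷ = 51.4821

This is a point prediction; actual observations scatter around it by roughly the residual standard deviation.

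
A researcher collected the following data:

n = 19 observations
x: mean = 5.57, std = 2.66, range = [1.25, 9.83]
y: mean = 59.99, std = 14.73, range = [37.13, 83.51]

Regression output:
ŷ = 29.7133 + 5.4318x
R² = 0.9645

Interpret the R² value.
About 96.45% of the variability in y is accounted for by the regression on x (R² = 0.9645) — a strong linear fit.

The coefficient of determination R² is the fraction of the total variation in y that the fitted line accounts for.

Here R² = 0.9645:
- Explained: 96.45% of the variation in y
- Unexplained (residual): 100% − 96.45% = 3.55%
- Rule of thumb (below 0.3 weak; 0.3 to below 0.7 moderate; 0.7 and above strong) → strong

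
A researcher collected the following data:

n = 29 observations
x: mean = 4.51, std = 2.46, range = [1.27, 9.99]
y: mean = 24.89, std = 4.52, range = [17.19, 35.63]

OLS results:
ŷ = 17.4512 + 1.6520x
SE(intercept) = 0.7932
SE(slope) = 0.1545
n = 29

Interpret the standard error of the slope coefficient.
The slope 1.6520 is pinned down to within about ±0.1545 (one SE) by these data — relative uncertainty 9.4%, i.e. precise.

SE(β̂₁) = 0.1545 says: if we drew many samples of n = 29 from the same population and refit each time, the fitted slopes would scatter with a standard deviation of roughly 0.1545 around the true β₁.

Relative precision:
- SE / |β̂₁| = 0.1545 / 1.6520 = 9.4%
- Rule of thumb (under 20%: precise; 20% to under 50%: moderately precise; 50% or more: imprecise) → precise

Link to interval estimation: a confidence interval for β₁ is β̂₁ ± t* × 0.1545, so SE sets the half-width per unit of t*.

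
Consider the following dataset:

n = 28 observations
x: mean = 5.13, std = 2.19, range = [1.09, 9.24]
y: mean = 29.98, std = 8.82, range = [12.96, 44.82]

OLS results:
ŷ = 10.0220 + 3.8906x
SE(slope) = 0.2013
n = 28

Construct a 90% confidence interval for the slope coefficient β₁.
The 90% CI for β₁ is (3.5473, 4.2339)

Confidence interval for the slope:

The 90% CI for β₁ is: β̂₁ ± t*(α/2, n-2) × SE(β̂₁)

Step 1: Find critical t-value
- Confidence level = 0.9
- Degrees of freedom = n - 2 = 28 - 2 = 26
- t*(α/2, 26) = 1.7056

Step 2: Calculate margin of error
Margin = 1.7056 × 0.2013 = 0.3433

Step 3: Construct interval
CI = 3.8906 ± 0.3433
CI = (3.5473, 4.2339)

Interpretation: We are 90% confident that the true slope β₁ lies between 3.5473 and 4.2339.
Both endpoints are positive, so the data support a genuinely positive slope at this confidence level.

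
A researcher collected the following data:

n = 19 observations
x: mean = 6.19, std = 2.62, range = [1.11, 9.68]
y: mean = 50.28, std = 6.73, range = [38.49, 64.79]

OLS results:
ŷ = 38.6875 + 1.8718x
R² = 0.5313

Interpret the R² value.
The model explains 53.13% of the variance in y (R² = 0.5313), leaving 46.87% unexplained; the fit is moderate.

The coefficient of determination R² is the fraction of the total variation in y that the fitted line accounts for.

Here R² = 0.5313:
- Explained: 53.13% of the variation in y
- Unexplained (residual): 100% − 53.13% = 46.87%
- Rule of thumb (below 0.3 weak; 0.3 to below 0.7 moderate; 0.7 and above strong) → moderate

Calculation: R² = 1 − (SS_res / SS_tot), where SS_res is the sum of squared residuals and SS_tot the total sum of squares.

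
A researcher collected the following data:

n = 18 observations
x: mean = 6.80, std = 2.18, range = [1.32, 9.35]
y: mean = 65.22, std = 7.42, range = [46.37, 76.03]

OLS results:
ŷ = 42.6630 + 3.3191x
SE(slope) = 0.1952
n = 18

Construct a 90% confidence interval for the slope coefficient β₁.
The 90% CI for β₁ is (2.9783, 3.6599)

Confidence interval for the slope:

The 90% CI for β₁ is: β̂₁ ± t*(α/2, n-2) × SE(β̂₁)

Step 1: Find critical t-value
- Confidence level = 0.9
- Degrees of freedom = n - 2 = 18 - 2 = 16
- t*(α/2, 16) = 1.7459

Step 2: Calculate margin of error
Margin = 1.7459 × 0.1952 = 0.3408

Step 3: Construct interval
CI = 3.3191 ± 0.3408
CI = (2.9783, 3.6599)

Interpretation: intervals built this way capture the true β₁ in 90% of repeated samples; here the plausible range for the per-unit effect of x on y is 2.9783 to 3.6599.
Since 0 is outside the interval, a two-sided test at α = 0.10 would reject H₀: β₁ = 0.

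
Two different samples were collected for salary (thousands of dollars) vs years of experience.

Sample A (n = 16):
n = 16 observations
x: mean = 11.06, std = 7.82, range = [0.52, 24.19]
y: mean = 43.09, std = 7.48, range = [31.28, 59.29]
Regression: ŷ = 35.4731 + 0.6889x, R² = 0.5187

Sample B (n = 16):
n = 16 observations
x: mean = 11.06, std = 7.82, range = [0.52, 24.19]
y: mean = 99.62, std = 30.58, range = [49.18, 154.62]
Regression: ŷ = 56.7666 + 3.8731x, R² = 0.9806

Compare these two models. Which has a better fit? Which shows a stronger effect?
Model B has the better fit (R² = 0.9806 vs 0.5187). Model B shows the stronger effect (|β₁| = 3.8731 vs 0.6889).

Model Comparison:

Which explains more variance? (R²)
- Model A: R² = 0.5187 → 51.87% of variance in salary explained
- Model B: R² = 0.9806 → 98.06% of variance in salary explained
- 0.9806 > 0.5187 → Model B has the better fit

Which has the larger per-year effect? (|β₁|)
- Model A: β₁ = 0.6889 → predicted salary rises 0.6889 thousand dollars per additional year of experience
- Model B: β₁ = 3.8731 → predicted salary rises 3.8731 thousand dollars per additional year of experience
- |0.6889| < |3.8731| → Model B shows the stronger marginal effect

Note: A steeper slope doesn't make a better model if the scatter around the line is large.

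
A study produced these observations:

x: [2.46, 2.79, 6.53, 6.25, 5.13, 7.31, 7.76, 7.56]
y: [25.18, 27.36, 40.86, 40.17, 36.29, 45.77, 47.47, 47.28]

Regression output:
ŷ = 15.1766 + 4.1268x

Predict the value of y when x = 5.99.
ŷ = 39.8961

x = 5.99 lies inside the observed range [2.46, 7.76], so the fitted equation applies directly:

ŷ = 15.1766 + 4.1268 × 5.99
ŷ = 15.1766 + 24.7195
ŷ = 39.8961

This is the fitted mean response at that x — an individual observation would come with a wider prediction interval.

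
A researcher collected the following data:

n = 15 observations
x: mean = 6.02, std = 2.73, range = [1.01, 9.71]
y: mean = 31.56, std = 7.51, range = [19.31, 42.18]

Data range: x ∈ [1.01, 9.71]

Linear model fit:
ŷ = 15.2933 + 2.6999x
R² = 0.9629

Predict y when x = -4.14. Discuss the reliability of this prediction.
ŷ = 4.1157 (extrapolation — x = -4.14 lies outside [1.01, 9.71], so reliability is low).

Prediction calculation:
ŷ = 15.2933 + 2.6999 × (-4.14)
ŷ = 4.1157

Reliability:
- Data range: x ∈ [1.01, 9.71]
- Prediction point: x = -4.14 is 5.15 units below the observed range → this is EXTRAPOLATION, not interpolation

Why that matters here:
- R² describes fit only over the sampled x values; it says nothing about behaviour beyond them
- The standard error of prediction grows with (x − x̄)², and x = -4.14 is far from x̄ = 6.02
- There are no observations near this x to validate the fitted line there

Report the number if required, but flag clearly that it is an extrapolation.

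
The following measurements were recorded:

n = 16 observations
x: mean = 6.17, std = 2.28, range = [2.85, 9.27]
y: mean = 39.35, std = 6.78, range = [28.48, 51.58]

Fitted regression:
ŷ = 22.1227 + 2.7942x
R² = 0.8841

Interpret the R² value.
The model explains 88.41% of the variance in y (R² = 0.8841), leaving 11.59% unexplained; the fit is strong.

R² = 1 − SS_res/SS_tot compares the residual scatter to the total scatter of y about its mean.

Here R² = 0.8841:
- Explained: 88.41% of the variation in y
- Unexplained (residual): 100% − 88.41% = 11.59%
- Rule of thumb (below 0.3 weak; 0.3 to below 0.7 moderate; 0.7 and above strong) → strong

Calculation: R² = 1 − (SS_res / SS_tot), where SS_res is the sum of squared residuals and SS_tot the total sum of squares.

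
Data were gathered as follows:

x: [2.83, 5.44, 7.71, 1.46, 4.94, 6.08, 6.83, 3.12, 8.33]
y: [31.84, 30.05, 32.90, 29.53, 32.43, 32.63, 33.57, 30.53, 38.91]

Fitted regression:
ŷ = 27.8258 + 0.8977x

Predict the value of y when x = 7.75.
ŷ = 34.7830

Plug x = 7.75 into the fitted line:

ŷ = 27.8258 + 0.8977 × 7.75
ŷ = 27.8258 + 6.9572
ŷ = 34.7830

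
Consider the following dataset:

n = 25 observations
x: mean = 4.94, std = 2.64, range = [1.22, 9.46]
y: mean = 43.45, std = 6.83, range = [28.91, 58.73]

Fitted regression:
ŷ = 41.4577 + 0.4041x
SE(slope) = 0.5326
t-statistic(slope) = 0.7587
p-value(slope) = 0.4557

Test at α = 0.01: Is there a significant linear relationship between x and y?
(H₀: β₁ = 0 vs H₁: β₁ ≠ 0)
p-value = 0.4557 ≥ α = 0.01, so we fail to reject H₀. The relationship is not significant.

Hypothesis test for the slope coefficient:

H₀: β₁ = 0 (no linear relationship)
H₁: β₁ ≠ 0 (linear relationship exists)

Test statistic: t = β̂₁ / SE(β̂₁) = 0.4041 / 0.5326 = 0.7587

p = 0.4557: how often a slope estimate this far from 0 (in SE units) would arise by chance if β₁ were truly 0.

Decision rule: reject H₀ if p-value < α.
p-value = 0.4557 ≥ α = 0.01 → fail to reject H₀.

There is not sufficient evidence at the 1% significance level to conclude that a linear relationship exists between x and y.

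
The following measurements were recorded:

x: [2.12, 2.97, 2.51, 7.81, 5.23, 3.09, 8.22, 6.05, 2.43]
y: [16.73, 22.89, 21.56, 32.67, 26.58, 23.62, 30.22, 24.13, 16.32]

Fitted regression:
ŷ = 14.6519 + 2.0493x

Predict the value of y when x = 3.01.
ŷ = 20.8203

Plug x = 3.01 into the fitted line:

ŷ = 14.6519 + 2.0493 × 3.01
ŷ = 14.6519 + 6.1684
ŷ = 20.8203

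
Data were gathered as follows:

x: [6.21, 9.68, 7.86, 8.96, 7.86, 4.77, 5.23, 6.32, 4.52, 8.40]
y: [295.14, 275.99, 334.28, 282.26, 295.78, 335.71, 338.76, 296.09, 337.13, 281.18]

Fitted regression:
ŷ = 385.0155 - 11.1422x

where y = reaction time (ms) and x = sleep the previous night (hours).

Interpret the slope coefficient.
An increase of one hour in sleep is associated with a 11.1422 ms decrease in predicted reaction time.

The slope β₁ = -11.1422 gives the rate at which the fitted reaction time changes with sleep.

Interpretation:
- Sleep up by 1 hour → predicted reaction time decreases by 11.1422 ms
- This is a linear approximation: the same per-unit change is assumed across the whole observed x range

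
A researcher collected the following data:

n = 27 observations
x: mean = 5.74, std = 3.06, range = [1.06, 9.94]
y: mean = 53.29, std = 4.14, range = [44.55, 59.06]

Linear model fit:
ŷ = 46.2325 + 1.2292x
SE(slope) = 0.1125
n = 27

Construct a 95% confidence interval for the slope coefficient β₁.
The 95% CI for β₁ is (0.9975, 1.4609)

Confidence interval for the slope:

The 95% CI for β₁ is: β̂₁ ± t*(α/2, n-2) × SE(β̂₁)

Step 1: Find critical t-value
- Confidence level = 0.95
- Degrees of freedom = n - 2 = 27 - 2 = 25
- t*(α/2, 25) = 2.0595

Step 2: Calculate margin of error
Margin = 2.0595 × 0.1125 = 0.2317

Step 3: Construct interval
CI = 1.2292 ± 0.2317
CI = (0.9975, 1.4609)

Interpretation: We are 95% confident that the true slope β₁ lies between 0.9975 and 1.4609.
The interval does not include 0, suggesting a significant linear relationship.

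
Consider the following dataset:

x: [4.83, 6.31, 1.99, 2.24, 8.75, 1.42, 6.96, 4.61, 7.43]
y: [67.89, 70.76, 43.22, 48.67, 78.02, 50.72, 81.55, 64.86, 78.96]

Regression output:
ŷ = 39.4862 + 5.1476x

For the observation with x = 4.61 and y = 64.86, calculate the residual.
Residual = 1.6434

The residual is the difference between the actual value and the predicted value:

Residual = y - ŷ

Step 1: Calculate predicted value
ŷ = 39.4862 + 5.1476 × 4.61
ŷ = 63.2166

Step 2: Calculate residual
Residual = 64.86 - 63.2166
Residual = 1.6434

Interpretation: the model underestimates the actual value by 1.6434 at this point (positive residual → observation lies above the fitted line).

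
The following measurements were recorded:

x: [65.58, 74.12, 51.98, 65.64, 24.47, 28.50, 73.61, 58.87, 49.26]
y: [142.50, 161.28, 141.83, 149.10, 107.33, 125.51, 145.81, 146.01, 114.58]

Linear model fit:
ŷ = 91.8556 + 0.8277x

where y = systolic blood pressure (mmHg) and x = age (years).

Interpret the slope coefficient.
For each additional year of age, predicted blood pressure increases by approximately 0.8277 mmHg.

The slope coefficient β₁ = 0.8277 represents the marginal effect of age on blood pressure.

Interpretation:
- Age up by 1 year → predicted blood pressure increases by 0.8277 mmHg
- This is a linear approximation: the same per-unit change is assumed across the whole observed x range
- The slope describes association in these data, not necessarily a causal effect

(β₀ = 91.8556 is the fitted value at x = 0 and is not part of the slope interpretation.)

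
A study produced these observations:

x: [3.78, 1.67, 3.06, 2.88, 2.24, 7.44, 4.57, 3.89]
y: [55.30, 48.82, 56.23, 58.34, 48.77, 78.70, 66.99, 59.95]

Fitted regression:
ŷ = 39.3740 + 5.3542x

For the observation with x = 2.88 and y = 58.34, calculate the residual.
Residual = 3.5459

The residual is the difference between the actual value and the predicted value:

Residual = y - ŷ

Step 1: Calculate predicted value
ŷ = 39.3740 + 5.3542 × 2.88
ŷ = 54.7941

Step 2: Calculate residual
Residual = 58.34 - 54.7941
Residual = 3.5459

Interpretation: the model underestimates the actual value by 3.5459 at this point (positive residual → observation lies above the fitted line).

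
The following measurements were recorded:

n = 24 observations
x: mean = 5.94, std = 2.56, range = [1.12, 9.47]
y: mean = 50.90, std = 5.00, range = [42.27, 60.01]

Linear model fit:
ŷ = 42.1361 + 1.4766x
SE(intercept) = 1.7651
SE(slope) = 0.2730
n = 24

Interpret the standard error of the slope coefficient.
The slope 1.4766 is pinned down to within about ±0.2730 (one SE) by these data — relative uncertainty 18.5%, i.e. precise.

SE(β̂₁) = s / √Sxx, where s is the residual standard deviation and Sxx = Σ(x − x̄)². It is the yardstick for how far β̂₁ = 1.4766 could plausibly be from the true slope.

Relative precision:
- SE / |β̂₁| = 0.2730 / 1.4766 = 18.5%
- Rule of thumb (under 20%: precise; 20% to under 50%: moderately precise; 50% or more: imprecise) → precise

Link to the t-test: t = β̂₁ / SE(β̂₁) = 1.4766 / 0.2730 = 5.4088, the statistic for H₀: β₁ = 0.

What drives SE(β̂₁): wider spread of x values → smaller SE; larger n (here n = 24) → smaller SE.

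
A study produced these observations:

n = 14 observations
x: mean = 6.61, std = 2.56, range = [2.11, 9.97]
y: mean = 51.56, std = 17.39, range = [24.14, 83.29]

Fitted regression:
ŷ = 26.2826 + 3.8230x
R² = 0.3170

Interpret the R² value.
The model explains 31.70% of the variance in y (R² = 0.3170), leaving 68.30% unexplained; the fit is moderate.

R² (coefficient of determination) measures the proportion of variance in y explained by the regression model.

Here R² = 0.3170:
- Explained: 31.70% of the variation in y
- Unexplained (residual): 100% − 31.70% = 68.30%
- Rule of thumb (below 0.3 weak; 0.3 to below 0.7 moderate; 0.7 and above strong) → moderate

Note: R² never decreases when predictors are added, so it should not be used alone to compare models of different size.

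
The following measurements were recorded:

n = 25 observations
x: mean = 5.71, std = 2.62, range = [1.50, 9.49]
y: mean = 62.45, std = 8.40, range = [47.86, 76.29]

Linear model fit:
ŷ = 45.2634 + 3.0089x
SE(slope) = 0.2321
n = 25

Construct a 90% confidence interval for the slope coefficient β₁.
The 90% CI for β₁ is (2.6111, 3.4067)

Confidence interval for the slope:

The 90% CI for β₁ is: β̂₁ ± t*(α/2, n-2) × SE(β̂₁)

Step 1: Find critical t-value
- Confidence level = 0.9
- Degrees of freedom = n - 2 = 25 - 2 = 23
- t*(α/2, 23) = 1.7139

Step 2: Calculate margin of error
Margin = 1.7139 × 0.2321 = 0.3978

Step 3: Construct interval
CI = 3.0089 ± 0.3978
CI = (2.6111, 3.4067)

Interpretation: intervals built this way capture the true β₁ in 90% of repeated samples; here the plausible range for the per-unit effect of x on y is 2.6111 to 3.4067.
Both endpoints are positive, so the data support a genuinely positive slope at this confidence level.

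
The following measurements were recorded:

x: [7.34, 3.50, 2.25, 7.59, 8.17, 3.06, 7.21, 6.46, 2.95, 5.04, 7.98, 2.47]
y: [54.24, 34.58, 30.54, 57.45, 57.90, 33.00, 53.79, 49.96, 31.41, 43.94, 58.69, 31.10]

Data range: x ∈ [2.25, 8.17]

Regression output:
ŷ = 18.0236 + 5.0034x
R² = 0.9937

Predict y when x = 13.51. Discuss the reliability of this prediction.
ŷ = 85.6195 (extrapolation — x = 13.51 lies outside [2.25, 8.17], so reliability is low).

Prediction calculation:
ŷ = 18.0236 + 5.0034 × 13.51
ŷ = 85.6195

Reliability:
- Data range: x ∈ [2.25, 8.17]
- Prediction point: x = 13.51 is 5.34 units above the observed range → this is EXTRAPOLATION, not interpolation

Why that matters here:
- The standard error of prediction grows with (x − x̄)², and x = 13.51 is far from x̄ = 5.33
- There are no observations near this x to validate the fitted line there

The R² = 0.9937 only validates the fit within [2.25, 8.17]; treat ŷ = 85.6195 with caution.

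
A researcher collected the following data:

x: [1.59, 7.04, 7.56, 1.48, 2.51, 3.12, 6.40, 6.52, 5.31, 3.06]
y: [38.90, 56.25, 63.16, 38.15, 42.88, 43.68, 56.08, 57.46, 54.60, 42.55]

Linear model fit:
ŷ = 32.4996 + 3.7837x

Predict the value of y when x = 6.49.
ŷ = 57.0558

x = 6.49 lies inside the observed range [1.48, 7.56], so the fitted equation applies directly:

ŷ = 32.4996 + 3.7837 × 6.49
ŷ = 32.4996 + 24.5562
ŷ = 57.0558

This is a point prediction; actual observations scatter around it by roughly the residual standard deviation.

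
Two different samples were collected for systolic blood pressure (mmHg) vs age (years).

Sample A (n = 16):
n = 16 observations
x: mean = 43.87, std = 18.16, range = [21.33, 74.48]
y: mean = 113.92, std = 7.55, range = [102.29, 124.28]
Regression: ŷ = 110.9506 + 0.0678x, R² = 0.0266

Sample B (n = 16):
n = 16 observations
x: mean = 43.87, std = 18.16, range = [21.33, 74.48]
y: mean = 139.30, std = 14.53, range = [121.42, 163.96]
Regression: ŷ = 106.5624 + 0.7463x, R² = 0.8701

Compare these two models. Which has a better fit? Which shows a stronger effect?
Model B has the better fit (R² = 0.8701 vs 0.0266). Model B shows the stronger effect (|β₁| = 0.7463 vs 0.0678).

Model Comparison:

Goodness of fit (R²):
- Model A: R² = 0.0266 → 2.66% of variance in blood pressure explained
- Model B: R² = 0.8701 → 87.01% of variance in blood pressure explained
- 0.8701 > 0.0266 → Model B has the better fit

Which has the larger per-year effect? (|β₁|)
- Model A: β₁ = 0.0678 → predicted blood pressure rises 0.0678 mmHg per additional year of age
- Model B: β₁ = 0.7463 → predicted blood pressure rises 0.7463 mmHg per additional year of age
- |0.0678| < |0.7463| → Model B shows the stronger marginal effect

Notes:
- The two samples could reflect different populations, time periods, or measurement quality.
- A steeper slope doesn't make a better model if the scatter around the line is large.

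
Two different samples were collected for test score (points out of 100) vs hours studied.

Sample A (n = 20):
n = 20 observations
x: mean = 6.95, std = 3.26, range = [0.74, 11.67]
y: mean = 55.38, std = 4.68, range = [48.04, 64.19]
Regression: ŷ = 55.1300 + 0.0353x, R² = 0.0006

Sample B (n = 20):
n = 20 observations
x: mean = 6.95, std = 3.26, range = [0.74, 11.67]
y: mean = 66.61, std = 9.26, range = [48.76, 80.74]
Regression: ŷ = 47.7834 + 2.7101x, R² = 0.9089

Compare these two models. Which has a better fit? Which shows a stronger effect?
Model B has the better fit (R² = 0.9089 vs 0.0006). Model B shows the stronger effect (|β₁| = 2.7101 vs 0.0353).

Model Comparison:

Goodness of fit (R²):
- Model A: R² = 0.0006 → 0.06% of variance in test score explained
- Model B: R² = 0.9089 → 90.89% of variance in test score explained
- 0.9089 > 0.0006 → Model B has the better fit

Effect size (slope magnitude):
- Model A: β₁ = 0.0353 → predicted test score rises 0.0353 points per additional hour of study time
- Model B: β₁ = 2.7101 → predicted test score rises 2.7101 points per additional hour of study time
- |0.0353| < |2.7101| → Model B shows the stronger marginal effect

Note: The two samples could reflect different populations, time periods, or measurement quality.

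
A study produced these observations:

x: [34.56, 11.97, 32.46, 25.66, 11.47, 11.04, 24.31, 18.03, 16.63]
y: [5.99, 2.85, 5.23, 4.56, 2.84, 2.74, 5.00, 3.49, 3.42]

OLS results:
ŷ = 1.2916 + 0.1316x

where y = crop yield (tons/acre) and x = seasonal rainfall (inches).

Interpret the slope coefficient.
For each additional inch of rainfall, predicted crop yield increases by approximately 0.1316 tons/acre.

β₁ = 0.1316 is the change in predicted crop yield (tons/acre) per additional inch of rainfall.

Interpretation:
- Rainfall up by 1 inch → predicted crop yield increases by 0.1316 tons/acre
- The effect is assumed constant over the observed range of x (linearity)

The intercept β₀ = 1.2916 is the predicted crop yield when rainfall = 0; since the smallest observed x is 11.04, this is an extrapolation and mainly anchors the line.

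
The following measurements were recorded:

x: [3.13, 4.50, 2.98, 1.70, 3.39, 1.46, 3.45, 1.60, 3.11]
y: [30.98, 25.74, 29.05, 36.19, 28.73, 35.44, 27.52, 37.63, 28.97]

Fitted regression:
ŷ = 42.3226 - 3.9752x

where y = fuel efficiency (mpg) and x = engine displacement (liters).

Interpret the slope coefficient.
An increase of one liter in engine displacement is associated with a 3.9752 mpg decrease in predicted fuel efficiency.

The slope β₁ = -3.9752 gives the rate at which the fitted fuel efficiency changes with engine displacement.

Interpretation:
- Engine displacement up by 1 liter → predicted fuel efficiency decreases by 3.9752 mpg
- This is a linear approximation: the same per-unit change is assumed across the whole observed x range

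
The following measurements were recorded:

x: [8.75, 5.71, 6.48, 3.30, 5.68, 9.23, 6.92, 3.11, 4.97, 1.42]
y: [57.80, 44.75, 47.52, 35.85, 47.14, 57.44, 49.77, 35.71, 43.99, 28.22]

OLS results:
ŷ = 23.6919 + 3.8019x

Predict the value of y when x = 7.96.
ŷ = 53.9550

x = 7.96 lies inside the observed range [1.42, 9.23], so the fitted equation applies directly:

ŷ = 23.6919 + 3.8019 × 7.96
ŷ = 23.6919 + 30.2631
ŷ = 53.9550

This is a point prediction; actual observations scatter around it by roughly the residual standard deviation.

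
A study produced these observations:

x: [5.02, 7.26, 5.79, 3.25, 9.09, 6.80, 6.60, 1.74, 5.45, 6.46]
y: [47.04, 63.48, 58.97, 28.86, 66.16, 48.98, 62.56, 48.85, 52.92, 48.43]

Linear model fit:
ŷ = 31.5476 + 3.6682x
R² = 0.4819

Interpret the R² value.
The model explains 48.19% of the variance in y (R² = 0.4819), leaving 51.81% unexplained; the fit is moderate.

R² (coefficient of determination) measures the proportion of variance in y explained by the regression model.

Here R² = 0.4819:
- Explained: 48.19% of the variation in y
- Unexplained (residual): 100% − 48.19% = 51.81%
- Rule of thumb (below 0.3 weak; 0.3 to below 0.7 moderate; 0.7 and above strong) → moderate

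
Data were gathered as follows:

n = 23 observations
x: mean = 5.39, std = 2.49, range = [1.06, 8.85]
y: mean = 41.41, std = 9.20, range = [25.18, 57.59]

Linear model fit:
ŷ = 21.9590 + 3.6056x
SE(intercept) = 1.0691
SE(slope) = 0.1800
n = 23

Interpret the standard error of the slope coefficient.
SE(slope) = 0.1800 measures the uncertainty in the estimated slope. The coefficient is estimated precisely (SE/|β̂₁| = 5.0%).

SE(β̂₁) = 0.1800 says: if we drew many samples of n = 23 from the same population and refit each time, the fitted slopes would scatter with a standard deviation of roughly 0.1800 around the true β₁.

Relative precision:
- SE / |β̂₁| = 0.1800 / 3.6056 = 5.0%
- Rule of thumb (under 20%: precise; 20% to under 50%: moderately precise; 50% or more: imprecise) → precise

Link to interval estimation: a confidence interval for β₁ is β̂₁ ± t* × 0.1800, so SE sets the half-width per unit of t*.

What drives SE(β̂₁): wider spread of x values → smaller SE; more residual scatter → larger SE; larger n (here n = 23) → smaller SE.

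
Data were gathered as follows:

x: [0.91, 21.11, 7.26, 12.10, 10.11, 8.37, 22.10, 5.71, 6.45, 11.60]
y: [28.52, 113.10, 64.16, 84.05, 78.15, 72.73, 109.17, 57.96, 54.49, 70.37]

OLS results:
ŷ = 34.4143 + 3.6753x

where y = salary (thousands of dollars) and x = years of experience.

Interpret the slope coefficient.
For each additional year of experience, predicted salary increases by approximately 3.6753 thousand dollars.

The slope coefficient β₁ = 3.6753 represents the marginal effect of experience on salary.

Interpretation:
- Experience up by 1 year → predicted salary increases by 3.6753 thousand dollars
- This is a linear approximation: the same per-unit change is assumed across the whole observed x range
- The slope describes association in these data, not necessarily a causal effect

The intercept β₀ = 34.4143 is the predicted salary when experience = 0; since the smallest observed x is 0.91, this is an extrapolation and mainly anchors the line.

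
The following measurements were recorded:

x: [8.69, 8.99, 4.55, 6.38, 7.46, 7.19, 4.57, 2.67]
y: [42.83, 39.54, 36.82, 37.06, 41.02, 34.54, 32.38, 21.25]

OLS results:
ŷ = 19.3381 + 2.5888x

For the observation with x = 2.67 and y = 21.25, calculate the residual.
Residual = -5.0002

The residual is the difference between the actual value and the predicted value:

Residual = y - ŷ

Step 1: Calculate predicted value
ŷ = 19.3381 + 2.5888 × 2.67
ŷ = 26.2502

Step 2: Calculate residual
Residual = 21.25 - 26.2502
Residual = -5.0002

Sign check: y < ŷ, so the point is below the line and the fit overestimates here.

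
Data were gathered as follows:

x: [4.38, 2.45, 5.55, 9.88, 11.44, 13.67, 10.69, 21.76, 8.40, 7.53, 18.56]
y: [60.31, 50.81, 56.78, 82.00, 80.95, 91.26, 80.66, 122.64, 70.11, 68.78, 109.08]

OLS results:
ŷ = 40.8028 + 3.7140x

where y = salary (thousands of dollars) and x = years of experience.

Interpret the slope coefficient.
On average, salary is about 3.7140 thousand dollars higher for every extra year of experience.

β₁ = 3.7140 is the change in predicted salary (thousand dollars) per additional year of experience.

Interpretation:
- Experience up by 1 year → predicted salary increases by 3.7140 thousand dollars
- This is a linear approximation: the same per-unit change is assumed across the whole observed x range
- The sign (+) gives the direction; the magnitude 3.7140 gives the size of the effect per year

(β₀ = 40.8028 is the fitted value at x = 0 and is not part of the slope interpretation.)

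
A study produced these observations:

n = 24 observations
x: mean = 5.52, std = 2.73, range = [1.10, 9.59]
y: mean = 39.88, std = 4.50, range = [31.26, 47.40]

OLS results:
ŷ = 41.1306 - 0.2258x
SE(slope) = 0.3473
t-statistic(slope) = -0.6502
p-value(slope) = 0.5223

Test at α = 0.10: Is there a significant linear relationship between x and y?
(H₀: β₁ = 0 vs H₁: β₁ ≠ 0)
Since p-value = 0.5223 ≥ α = 0.10, fail to reject H₀ — the slope is not significantly different from 0.

Hypothesis test for the slope coefficient:

H₀: β₁ = 0 (no linear relationship)
H₁: β₁ ≠ 0 (linear relationship exists)

Test statistic: t = β̂₁ / SE(β̂₁) = -0.2258 / 0.3473 = -0.6502

With df = 22, the two-sided p-value for |t| = 0.6502 is 0.5223.

Decision rule: reject H₀ if p-value < α.
p-value = 0.5223 ≥ α = 0.10 → fail to reject H₀.

There is not sufficient evidence at the 10% significance level to conclude that a linear relationship exists between x and y.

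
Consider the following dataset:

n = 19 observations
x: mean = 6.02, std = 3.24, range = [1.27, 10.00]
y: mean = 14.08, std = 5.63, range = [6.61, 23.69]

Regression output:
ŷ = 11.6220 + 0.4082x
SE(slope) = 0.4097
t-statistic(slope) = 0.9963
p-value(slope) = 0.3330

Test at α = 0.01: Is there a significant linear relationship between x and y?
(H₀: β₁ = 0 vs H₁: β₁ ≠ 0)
Since p-value = 0.3330 ≥ α = 0.01, fail to reject H₀ — the slope is not significantly different from 0.

Hypothesis test for the slope coefficient:

H₀: β₁ = 0 (no linear relationship)
H₁: β₁ ≠ 0 (linear relationship exists)

Test statistic: t = β̂₁ / SE(β̂₁) = 0.4082 / 0.4097 = 0.9963

With df = 17, the two-sided p-value for |t| = 0.9963 is 0.3330.

Decision rule: reject H₀ if p-value < α.
p-value = 0.3330 ≥ α = 0.01 → fail to reject H₀.

At α = 0.01 the data do not provide convincing evidence of a nonzero slope.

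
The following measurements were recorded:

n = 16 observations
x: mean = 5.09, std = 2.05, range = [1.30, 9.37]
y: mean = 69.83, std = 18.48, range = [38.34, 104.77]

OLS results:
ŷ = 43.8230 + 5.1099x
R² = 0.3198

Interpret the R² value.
The model explains 31.98% of the variance in y (R² = 0.3198), leaving 68.02% unexplained; the fit is moderate.

The coefficient of determination R² is the fraction of the total variation in y that the fitted line accounts for.

Here R² = 0.3198:
- Explained: 31.98% of the variation in y
- Unexplained (residual): 100% − 31.98% = 68.02%
- Rule of thumb (below 0.3 weak; 0.3 to below 0.7 moderate; 0.7 and above strong) → moderate

Note: R² says nothing about causation, and a high R² does not by itself mean the linear form is appropriate — check the residuals.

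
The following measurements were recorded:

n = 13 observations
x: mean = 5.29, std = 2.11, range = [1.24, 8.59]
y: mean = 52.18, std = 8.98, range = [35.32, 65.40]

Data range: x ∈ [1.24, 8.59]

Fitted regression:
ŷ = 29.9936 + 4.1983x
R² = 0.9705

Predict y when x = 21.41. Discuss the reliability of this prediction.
ŷ = 119.8792, but this is extrapolation (above the data range [1.24, 8.59]) and may be unreliable.

Prediction calculation:
ŷ = 29.9936 + 4.1983 × 21.41
ŷ = 119.8792

Reliability:
- Data range: x ∈ [1.24, 8.59]
- Prediction point: x = 21.41 is 12.82 units above the observed range → this is EXTRAPOLATION, not interpolation

Why that matters here:
- Real relationships often flatten, saturate, or turn nonlinear at extremes
- The linear relationship may not hold outside the observed range
- There are no observations near this x to validate the fitted line there

A defensible statement: 'if the linear trend continued to x = 21.41, y would be about 119.8792' — the premise is untested.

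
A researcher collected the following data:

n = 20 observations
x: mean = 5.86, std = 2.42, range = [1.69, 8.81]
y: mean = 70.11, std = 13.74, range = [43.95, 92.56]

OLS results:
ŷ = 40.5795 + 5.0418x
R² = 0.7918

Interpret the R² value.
About 79.18% of the variability in y is accounted for by the regression on x (R² = 0.7918) — a strong linear fit.

The coefficient of determination R² is the fraction of the total variation in y that the fitted line accounts for.

Here R² = 0.7918:
- Explained: 79.18% of the variation in y
- Unexplained (residual): 100% − 79.18% = 20.82%
- Rule of thumb (below 0.3 weak; 0.3 to below 0.7 moderate; 0.7 and above strong) → strong

Calculation: R² = 1 − (SS_res / SS_tot), where SS_res is the sum of squared residuals and SS_tot the total sum of squares.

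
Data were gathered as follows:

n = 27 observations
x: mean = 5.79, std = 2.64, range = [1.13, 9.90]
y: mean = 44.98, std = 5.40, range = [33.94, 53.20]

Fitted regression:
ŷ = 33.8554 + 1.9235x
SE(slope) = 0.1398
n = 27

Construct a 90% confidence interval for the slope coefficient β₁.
The 90% CI for β₁ is (1.6847, 2.1623)

Confidence interval for the slope:

The 90% CI for β₁ is: β̂₁ ± t*(α/2, n-2) × SE(β̂₁)

Step 1: Find critical t-value
- Confidence level = 0.9
- Degrees of freedom = n - 2 = 27 - 2 = 25
- t*(α/2, 25) = 1.7081

Step 2: Calculate margin of error
Margin = 1.7081 × 0.1398 = 0.2388

Step 3: Construct interval
CI = 1.9235 ± 0.2388
CI = (1.6847, 2.1623)

Interpretation: intervals built this way capture the true β₁ in 90% of repeated samples; here the plausible range for the per-unit effect of x on y is 1.6847 to 2.1623.
Both endpoints are positive, so the data support a genuinely positive slope at this confidence level.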